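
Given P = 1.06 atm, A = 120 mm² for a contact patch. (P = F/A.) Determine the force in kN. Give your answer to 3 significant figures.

0.0129 kN

Rearranging P = F/A for F: F = P·A.
P = 1.06 atm = 1.074×10^5 Pa; A = 120 mm² = 1.200×10^-4 m².
F = 12.89 N
12.89 N × (1 kN / 1000 N) = 0.01289 kN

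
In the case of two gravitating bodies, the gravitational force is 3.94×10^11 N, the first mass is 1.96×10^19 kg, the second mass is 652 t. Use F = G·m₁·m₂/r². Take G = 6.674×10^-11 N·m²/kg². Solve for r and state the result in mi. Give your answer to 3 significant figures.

From Newton's law of gravitation: r = √(G·m₁m₂/F).
F = 3.94×10^11 N; m₁ = 1.96×10^19 kg; m₂ = 652 t = 6.520×10^5 kg; G = 6.674×10^-11 N·m²/kg².
r = 46.53 m
46.53 m × (1 mi / 1609 m) = 0.02891 mi

0.0289 mi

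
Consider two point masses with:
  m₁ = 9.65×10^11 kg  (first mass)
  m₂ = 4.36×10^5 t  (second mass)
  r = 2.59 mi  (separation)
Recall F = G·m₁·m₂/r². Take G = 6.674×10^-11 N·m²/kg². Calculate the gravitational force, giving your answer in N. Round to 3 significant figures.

Directly: F = Gm₁m₂/r².
m₁ = 9.65×10^11 kg; m₂ = 4.36×10^5 t = 4.360×10^8 kg; r = 2.59 mi = 4168 m; G = 6.674×10^-11 N·m²/kg².
F = 1616 N

1620 N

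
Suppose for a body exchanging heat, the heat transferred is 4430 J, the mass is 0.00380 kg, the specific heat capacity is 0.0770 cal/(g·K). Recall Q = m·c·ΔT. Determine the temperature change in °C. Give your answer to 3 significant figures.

Rearranging Q = m·c·ΔT for ΔT: ΔT = Q/(m·c).
Q = 4430 J; m = 0.00380 kg; c = 0.0770 cal/(g·K) = 322.2 J/(kg·K).
ΔT = 3619 K
Since 1 °C = 1 K, 3619 °C.

3620 °C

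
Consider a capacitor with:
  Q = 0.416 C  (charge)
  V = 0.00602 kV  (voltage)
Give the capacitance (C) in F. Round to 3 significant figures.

C is given directly by: C = Q/V.
Q = 0.416 C; V = 0.00602 kV = 6.020 V.
C = 0.06910 F

0.0691 F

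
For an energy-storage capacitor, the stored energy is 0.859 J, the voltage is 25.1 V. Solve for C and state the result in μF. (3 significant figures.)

2730 μF

Solving E = ½C·V² for C: C = 2E/V².
E = 0.859 J; V = 25.1 V.
C = 0.002727 F
0.002727 F × (1 μF / 1.000×10^-6 F) = 2727 μF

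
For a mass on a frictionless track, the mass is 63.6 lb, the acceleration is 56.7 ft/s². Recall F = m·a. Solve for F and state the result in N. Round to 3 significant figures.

From Newton's second law: F = m·a.
m = 63.6 lb = 28.85 kg; a = 56.7 ft/s² = 17.28 m/s².
F = 498.6 N  (the unit combination reduces to kg·m/s² = N)

499 N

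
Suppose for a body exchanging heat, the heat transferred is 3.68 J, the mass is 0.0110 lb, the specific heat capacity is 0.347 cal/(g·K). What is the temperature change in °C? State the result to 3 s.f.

Rearranging Q = m·c·ΔT for ΔT: ΔT = Q/(m·c).
Q = 3.68 J; m = 0.0110 lb = 0.004990 kg; c = 0.347 cal/(g·K) = 1452 J/(kg·K).
ΔT = 0.5080 K
Since 1 °C = 1 K, 0.5080 °C.

0.508 °C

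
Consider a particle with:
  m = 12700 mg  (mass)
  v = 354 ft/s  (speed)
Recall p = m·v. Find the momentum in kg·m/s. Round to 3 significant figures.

p is given directly by: p = mv.
m = 12700 mg = 0.01270 kg; v = 354 ft/s = 107.9 m/s.
p = 1.370 kg·m/s  (the unit combination reduces to kg·m/s = kg·m/s)

1.37 kg·m/s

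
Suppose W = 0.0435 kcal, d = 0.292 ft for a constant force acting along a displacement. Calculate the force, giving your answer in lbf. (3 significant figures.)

Solving W = F·d for F: F = W/d.
W = 0.0435 kcal = 182.0 J; d = 0.292 ft = 0.08900 m.
F = 2045 N  (the unit combination reduces to kg·m/s² = N)
2045 N × (1 lbf / 4.448 N) = 459.7 lbf

460 lbf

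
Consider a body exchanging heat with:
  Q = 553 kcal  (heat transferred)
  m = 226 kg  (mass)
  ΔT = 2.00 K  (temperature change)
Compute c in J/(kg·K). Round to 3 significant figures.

Solving Q = m·c·ΔT for c: c = Q/(m·ΔT).
Q = 553 kcal = 2.314×10^6 J; m = 226 kg; ΔT = 2.00 K.
c = 5119 J/(kg·K)

5120 J/(kg·K)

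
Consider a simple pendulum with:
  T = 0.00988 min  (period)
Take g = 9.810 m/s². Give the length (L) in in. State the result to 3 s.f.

3.44 in

Rearranging: L = g·(T/2π)².
T = 0.00988 min = 0.5928 s; g = 9.810 m/s².
L = 0.08732 m
0.08732 m × (1 in / 0.02540 m) = 3.438 in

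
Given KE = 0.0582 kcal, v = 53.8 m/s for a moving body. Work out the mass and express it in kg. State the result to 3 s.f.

0.168 kg

Rearranging KE = ½mv² for m: m = 2·KE/v².
KE = 0.0582 kcal = 243.5 J; v = 53.8 m/s.
m = 0.1683 kg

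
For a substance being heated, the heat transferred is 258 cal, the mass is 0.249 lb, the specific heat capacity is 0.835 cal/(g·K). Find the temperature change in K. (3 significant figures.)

Rearranging: ΔT = Q/(m·c).
Q = 258 cal = 1079 J; m = 0.249 lb = 0.1129 kg; c = 0.835 cal/(g·K) = 3494 J/(kg·K).
ΔT = 2.736 K

2.74 K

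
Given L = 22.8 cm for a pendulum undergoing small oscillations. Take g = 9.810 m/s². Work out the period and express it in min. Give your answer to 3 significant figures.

T is given directly by: T = 2π√(L/g).
L = 22.8 cm = 0.2280 m; g = 9.810 m/s².
T = 0.9579 s
0.9579 s × (1 min / 60.00 s) = 0.01596 min

0.0160 min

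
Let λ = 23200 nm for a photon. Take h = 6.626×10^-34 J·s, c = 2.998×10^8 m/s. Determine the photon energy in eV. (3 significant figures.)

0.0534 eV

Directly: E = hc/λ.
λ = 23200 nm = 2.320×10^-5 m; h = 6.626×10^-34 J·s; c = 2.998×10^8 m/s.
E = 8.562×10^-21 J
8.562×10^-21 J × (1 eV / 1.602×10^-19 J) = 0.05344 eV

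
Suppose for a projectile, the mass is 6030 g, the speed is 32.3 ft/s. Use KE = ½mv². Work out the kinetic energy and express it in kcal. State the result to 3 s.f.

0.0698 kcal

Directly: KE = ½mv².
m = 6030 g = 6.030 kg; v = 32.3 ft/s = 9.845 m/s.
KE = 292.2 J  (the unit combination reduces to kg·m²/s² = J)
292.2 J × (1 kcal / 4184 J) = 0.06984 kcal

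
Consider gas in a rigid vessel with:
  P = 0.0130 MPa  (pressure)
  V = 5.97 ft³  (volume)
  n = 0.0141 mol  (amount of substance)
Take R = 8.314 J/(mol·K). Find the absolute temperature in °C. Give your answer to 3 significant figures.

From the ideal-gas law: T = PV/(nR).
P = 0.0130 MPa = 13000 Pa; V = 5.97 ft³ = 0.1691 m³; n = 0.0141 mol; R = 8.314 J/(mol·K).
T = 18747 K
18747 K − 273.15 = 18474 °C

18500 °C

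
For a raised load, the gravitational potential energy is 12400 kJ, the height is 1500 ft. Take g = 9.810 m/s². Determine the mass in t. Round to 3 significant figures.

2.76 t

Rearranging PE = m·g·h for m: m = PE/(g·h).
PE = 12400 kJ = 1.240×10^7 J; h = 1500 ft = 457.2 m; g = 9.810 m/s².
m = 2765 kg
2765 kg × (1 t / 1000 kg) = 2.765 t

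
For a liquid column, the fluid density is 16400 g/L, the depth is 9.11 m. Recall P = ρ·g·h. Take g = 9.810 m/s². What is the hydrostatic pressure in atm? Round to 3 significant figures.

P is given directly by: P = ρgh.
ρ = 16400 g/L = 16400 kg/m³; h = 9.11 m; g = 9.810 m/s².
P = 1.466×10^6 Pa
1.466×10^6 Pa × (1 atm / 1.013×10^5 Pa) = 14.46 atm

14.5 atm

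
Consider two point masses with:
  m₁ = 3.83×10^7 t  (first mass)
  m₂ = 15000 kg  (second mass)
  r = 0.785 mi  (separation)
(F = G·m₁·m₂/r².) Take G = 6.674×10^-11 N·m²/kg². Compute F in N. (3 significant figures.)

0.0240 N

From Newton's law of gravitation: F = Gm₁m₂/r².
m₁ = 3.83×10^7 t = 3.830×10^10 kg; m₂ = 15000 kg; r = 0.785 mi = 1263 m; G = 6.674×10^-11 N·m²/kg².
F = 0.02402 N  (the unit combination reduces to kg·m/s² = N)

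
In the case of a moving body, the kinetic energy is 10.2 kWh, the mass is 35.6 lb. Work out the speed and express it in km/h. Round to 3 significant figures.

Solving KE = ½mv² for v: v = √(2·KE/m).
KE = 10.2 kWh = 3.672×10^7 J; m = 35.6 lb = 16.15 kg.
v = 2133 m/s
2133 m/s × (1 km/h / 0.2778 m/s) = 7677 km/h

7680 km/h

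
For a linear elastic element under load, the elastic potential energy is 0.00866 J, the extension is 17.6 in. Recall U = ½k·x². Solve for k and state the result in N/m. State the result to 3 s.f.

Solving U = ½k·x² for k: k = 2U/x².
U = 0.00866 J; x = 17.6 in = 0.4470 m.
k = 0.08667 N/m

0.0867 N/m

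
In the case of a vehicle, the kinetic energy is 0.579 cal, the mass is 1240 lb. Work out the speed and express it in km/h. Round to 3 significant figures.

0.334 km/h

Solving KE = ½mv² for v: v = √(2·KE/m).
KE = 0.579 cal = 2.423 J; m = 1240 lb = 562.5 kg.
v = 0.09281 m/s
0.09281 m/s × (1 km/h / 0.2778 m/s) = 0.3341 km/h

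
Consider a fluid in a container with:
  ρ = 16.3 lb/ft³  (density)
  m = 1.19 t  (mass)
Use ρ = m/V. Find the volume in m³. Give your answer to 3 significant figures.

Rearranging ρ = m/V for V: V = m/ρ.
ρ = 16.3 lb/ft³ = 261.1 kg/m³; m = 1.19 t = 1190 kg.
V = 4.558 m³

4.56 m³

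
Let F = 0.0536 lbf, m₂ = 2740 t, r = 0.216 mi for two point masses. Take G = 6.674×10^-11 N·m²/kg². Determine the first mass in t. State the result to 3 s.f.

1.58×10^5 t

From Newton's law of gravitation: m₁ = F·r²/(G·m₂).
F = 0.0536 lbf = 0.2384 N; m₂ = 2740 t = 2.740×10^6 kg; r = 0.216 mi = 347.6 m; G = 6.674×10^-11 N·m²/kg².
m₁ = 1.576×10^8 kg
1.576×10^8 kg × (1 t / 1000 kg) = 1.576×10^5 t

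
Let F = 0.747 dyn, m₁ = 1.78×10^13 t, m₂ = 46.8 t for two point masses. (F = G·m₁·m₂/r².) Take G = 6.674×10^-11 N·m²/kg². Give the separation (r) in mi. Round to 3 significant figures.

From Newton's law of gravitation: r = √(G·m₁m₂/F).
F = 0.747 dyn = 7.470×10^-6 N; m₁ = 1.78×10^13 t = 1.780×10^16 kg; m₂ = 46.8 t = 46800 kg; G = 6.674×10^-11 N·m²/kg².
r = 8.627×10^7 m
8.627×10^7 m × (1 mi / 1609 m) = 53606 mi

53600 mi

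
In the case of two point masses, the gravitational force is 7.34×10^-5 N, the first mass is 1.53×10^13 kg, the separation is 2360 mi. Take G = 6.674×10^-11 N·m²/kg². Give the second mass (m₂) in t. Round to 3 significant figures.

1040 t

From Newton's law of gravitation: m₂ = F·r²/(G·m₁).
F = 7.34×10^-5 N; m₁ = 1.53×10^13 kg; r = 2360 mi = 3.798×10^6 m; G = 6.674×10^-11 N·m²/kg².
m₂ = 1.037×10^6 kg
1.037×10^6 kg × (1 t / 1000 kg) = 1037 t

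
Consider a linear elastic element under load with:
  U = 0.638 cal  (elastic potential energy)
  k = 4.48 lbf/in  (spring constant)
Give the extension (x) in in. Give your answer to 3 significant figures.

Rearranging U = ½k·x² for x: x = √(2U/k).
U = 0.638 cal = 2.669 J; k = 4.48 lbf/in = 784.6 N/m.
x = 0.08249 m
0.08249 m × (1 in / 0.02540 m) = 3.248 in

3.25 in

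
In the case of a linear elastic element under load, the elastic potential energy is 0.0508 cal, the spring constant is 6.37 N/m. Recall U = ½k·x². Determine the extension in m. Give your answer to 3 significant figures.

0.258 m

Rearranging U = ½k·x² for x: x = √(2U/k).
U = 0.0508 cal = 0.2125 J; k = 6.37 N/m.
x = 0.2583 m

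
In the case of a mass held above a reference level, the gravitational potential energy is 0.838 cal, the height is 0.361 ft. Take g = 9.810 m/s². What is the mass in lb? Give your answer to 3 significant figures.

7.16 lb

Solving PE = m·g·h for m: m = PE/(g·h).
PE = 0.838 cal = 3.506 J; h = 0.361 ft = 0.1100 m; g = 9.810 m/s².
m = 3.248 kg
3.248 kg × (1 lb / 0.4536 kg) = 7.161 lb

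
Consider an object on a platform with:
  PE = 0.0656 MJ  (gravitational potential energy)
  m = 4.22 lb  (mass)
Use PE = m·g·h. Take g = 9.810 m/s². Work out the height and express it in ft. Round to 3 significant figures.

Solving PE = m·g·h for h: h = PE/(m·g).
PE = 0.0656 MJ = 65600 J; m = 4.22 lb = 1.914 kg; g = 9.810 m/s².
h = 3493 m
3493 m × (1 ft / 0.3048 m) = 11462 ft

11500 ft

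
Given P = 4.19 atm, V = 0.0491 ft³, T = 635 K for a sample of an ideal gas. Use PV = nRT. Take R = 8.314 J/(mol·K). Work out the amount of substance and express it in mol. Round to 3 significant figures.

From the ideal-gas law: n = PV/(RT).
P = 4.19 atm = 4.246×10^5 Pa; V = 0.0491 ft³ = 0.001390 m³; T = 635 K; R = 8.314 J/(mol·K).
n = 0.1118 mol

0.112 mol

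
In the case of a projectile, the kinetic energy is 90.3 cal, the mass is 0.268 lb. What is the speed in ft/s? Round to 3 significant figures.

259 ft/s

Rearranging KE = ½mv² for v: v = √(2·KE/m).
KE = 90.3 cal = 377.8 J; m = 0.268 lb = 0.1216 kg.
v = 78.84 m/s
78.84 m/s × (1 ft/s / 0.3048 m/s) = 258.7 ft/s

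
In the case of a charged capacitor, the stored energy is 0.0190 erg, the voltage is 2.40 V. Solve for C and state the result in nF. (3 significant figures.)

Rearranging: C = 2E/V².
E = 0.0190 erg = 1.900×10^-9 J; V = 2.40 V.
C = 6.597×10^-10 F
6.597×10^-10 F × (1 nF / 1.000×10^-9 F) = 0.6597 nF

0.660 nF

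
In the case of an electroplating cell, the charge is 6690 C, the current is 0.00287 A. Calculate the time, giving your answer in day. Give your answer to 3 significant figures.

Solving q = I·t for t: t = q/I.
q = 6690 C; I = 0.00287 A.
t = 2.331×10^6 s
2.331×10^6 s × (1 day / 86400 s) = 26.98 day

27.0 day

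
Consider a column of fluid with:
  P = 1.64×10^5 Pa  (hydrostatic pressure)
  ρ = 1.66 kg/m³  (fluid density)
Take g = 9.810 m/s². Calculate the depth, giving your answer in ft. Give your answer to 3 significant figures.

33000 ft

Solving P = ρ·g·h for h: h = P/(ρ·g).
P = 1.64×10^5 Pa; ρ = 1.66 kg/m³; g = 9.810 m/s².
h = 10071 m
10071 m × (1 ft / 0.3048 m) = 33041 ft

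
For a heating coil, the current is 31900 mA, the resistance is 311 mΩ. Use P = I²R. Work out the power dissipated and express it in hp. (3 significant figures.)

Directly: P = I²R.
I = 31900 mA = 31.90 A; R = 311 mΩ = 0.3110 Ω.
P = 316.5 W
316.5 W × (1 hp / 745.7 W) = 0.4244 hp

0.424 hp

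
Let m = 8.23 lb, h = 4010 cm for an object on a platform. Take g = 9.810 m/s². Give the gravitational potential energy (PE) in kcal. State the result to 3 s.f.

0.351 kcal

Directly: PE = mgh.
m = 8.23 lb = 3.733 kg; h = 4010 cm = 40.10 m; g = 9.810 m/s².
PE = 1469 J
1469 J × (1 kcal / 4184 J) = 0.3510 kcal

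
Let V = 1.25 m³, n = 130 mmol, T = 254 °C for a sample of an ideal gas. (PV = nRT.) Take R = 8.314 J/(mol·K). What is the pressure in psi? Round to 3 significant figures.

0.0661 psi

From the ideal-gas law: P = nRT/V.
V = 1.25 m³; n = 130 mmol = 0.1300 mol; T = 254 °C = 527.1 K; R = 8.314 J/(mol·K).
P = 455.8 Pa
455.8 Pa × (1 psi / 6895 Pa) = 0.06611 psi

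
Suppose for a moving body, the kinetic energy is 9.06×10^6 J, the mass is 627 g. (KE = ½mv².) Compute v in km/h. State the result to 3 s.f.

Solving KE = ½mv² for v: v = √(2·KE/m).
KE = 9.06×10^6 J; m = 627 g = 0.6270 kg.
v = 5376 m/s
5376 m/s × (1 km/h / 0.2778 m/s) = 19353 km/h

19400 km/h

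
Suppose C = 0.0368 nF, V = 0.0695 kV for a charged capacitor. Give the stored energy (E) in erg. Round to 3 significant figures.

E is given directly by: E = ½CV².
C = 0.0368 nF = 3.680×10^-11 F; V = 0.0695 kV = 69.50 V.
E = 8.888×10^-8 J
8.888×10^-8 J × (1 erg / 1.000×10^-7 J) = 0.8888 erg

0.889 erg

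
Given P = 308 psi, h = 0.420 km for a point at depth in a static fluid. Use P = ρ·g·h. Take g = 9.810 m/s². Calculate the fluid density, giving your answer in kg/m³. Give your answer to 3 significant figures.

Rearranging: ρ = P/(g·h).
P = 308 psi = 2.124×10^6 Pa; h = 0.420 km = 420.0 m; g = 9.810 m/s².
ρ = 515.4 kg/m³

515 kg/m³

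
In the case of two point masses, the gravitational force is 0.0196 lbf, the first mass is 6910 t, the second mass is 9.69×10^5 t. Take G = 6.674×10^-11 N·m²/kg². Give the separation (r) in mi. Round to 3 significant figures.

From Newton's law of gravitation: r = √(G·m₁m₂/F).
F = 0.0196 lbf = 0.08719 N; m₁ = 6910 t = 6.910×10^6 kg; m₂ = 9.69×10^5 t = 9.690×10^8 kg; G = 6.674×10^-11 N·m²/kg².
r = 2264 m
2264 m × (1 mi / 1609 m) = 1.407 mi

1.41 mi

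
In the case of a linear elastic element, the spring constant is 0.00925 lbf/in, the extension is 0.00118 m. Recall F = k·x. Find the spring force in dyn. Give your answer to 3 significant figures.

F is given directly by: F = kx.
k = 0.00925 lbf/in = 1.620 N/m; x = 0.00118 m.
F = 0.001912 N
0.001912 N × (1 dyn / 1.000×10^-5 N) = 191.2 dyn

191 dyn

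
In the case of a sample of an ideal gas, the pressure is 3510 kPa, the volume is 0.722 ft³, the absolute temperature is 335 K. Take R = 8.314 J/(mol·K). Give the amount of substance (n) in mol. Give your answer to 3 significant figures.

Rearranging PV = nRT for n: n = PV/(RT).
P = 3510 kPa = 3.510×10^6 Pa; V = 0.722 ft³ = 0.02044 m³; T = 335 K; R = 8.314 J/(mol·K).
n = 25.77 mol

25.8 mol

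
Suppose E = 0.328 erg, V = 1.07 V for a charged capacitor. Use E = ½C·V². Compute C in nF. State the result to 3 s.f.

57.3 nF

Rearranging: C = 2E/V².
E = 0.328 erg = 3.280×10^-8 J; V = 1.07 V.
C = 5.730×10^-8 F
5.730×10^-8 F × (1 nF / 1.000×10^-9 F) = 57.30 nF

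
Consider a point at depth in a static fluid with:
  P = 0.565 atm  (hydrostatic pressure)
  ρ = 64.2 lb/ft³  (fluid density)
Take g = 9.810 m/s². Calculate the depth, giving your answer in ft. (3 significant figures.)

18.6 ft

Solving P = ρ·g·h for h: h = P/(ρ·g).
P = 0.565 atm = 57249 Pa; ρ = 64.2 lb/ft³ = 1028 kg/m³; g = 9.810 m/s².
h = 5.675 m
5.675 m × (1 ft / 0.3048 m) = 18.62 ft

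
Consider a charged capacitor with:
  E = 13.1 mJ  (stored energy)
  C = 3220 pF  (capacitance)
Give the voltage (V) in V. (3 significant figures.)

2850 V

Rearranging E = ½C·V² for V: V = √(2E/C).
E = 13.1 mJ = 0.01310 J; C = 3220 pF = 3.220×10^-9 F.
V = 2852 V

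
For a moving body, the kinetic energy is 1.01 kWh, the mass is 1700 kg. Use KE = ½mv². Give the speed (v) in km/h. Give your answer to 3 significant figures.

235 km/h

Rearranging: v = √(2·KE/m).
KE = 1.01 kWh = 3.636×10^6 J; m = 1700 kg.
v = 65.40 m/s
65.40 m/s × (1 km/h / 0.2778 m/s) = 235.5 km/h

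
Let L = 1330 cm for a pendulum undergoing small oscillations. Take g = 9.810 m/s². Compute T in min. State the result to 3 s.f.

0.122 min

T is given directly by: T = 2π√(L/g).
L = 1330 cm = 13.30 m; g = 9.810 m/s².
T = 7.316 s
7.316 s × (1 min / 60.00 s) = 0.1219 min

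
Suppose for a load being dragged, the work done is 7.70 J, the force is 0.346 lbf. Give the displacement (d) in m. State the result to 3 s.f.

5.00 m

Rearranging W = F·d for d: d = W/F.
W = 7.70 J; F = 0.346 lbf = 1.539 N.
d = 5.003 m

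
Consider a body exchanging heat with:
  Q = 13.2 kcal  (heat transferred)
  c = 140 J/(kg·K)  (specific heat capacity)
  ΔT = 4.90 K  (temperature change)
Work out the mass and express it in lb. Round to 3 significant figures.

Solving Q = m·c·ΔT for m: m = Q/(c·ΔT).
Q = 13.2 kcal = 55229 J; c = 140 J/(kg·K); ΔT = 4.90 K.
m = 80.51 kg
80.51 kg × (1 lb / 0.4536 kg) = 177.5 lb

177 lb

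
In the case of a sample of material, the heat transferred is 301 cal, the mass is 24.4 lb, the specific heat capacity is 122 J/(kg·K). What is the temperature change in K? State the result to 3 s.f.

0.933 K

Rearranging Q = m·c·ΔT for ΔT: ΔT = Q/(m·c).
Q = 301 cal = 1259 J; m = 24.4 lb = 11.07 kg; c = 122 J/(kg·K).
ΔT = 0.9327 K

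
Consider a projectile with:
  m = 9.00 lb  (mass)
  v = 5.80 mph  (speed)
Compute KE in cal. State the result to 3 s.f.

Directly: KE = ½mv².
m = 9.00 lb = 4.082 kg; v = 5.80 mph = 2.593 m/s.
KE = 13.72 J
13.72 J × (1 cal / 4.184 J) = 3.280 cal

3.28 cal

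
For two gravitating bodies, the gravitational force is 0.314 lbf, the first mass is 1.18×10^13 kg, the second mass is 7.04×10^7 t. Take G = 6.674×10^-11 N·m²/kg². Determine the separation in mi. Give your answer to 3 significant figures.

From Newton's law of gravitation: r = √(G·m₁m₂/F).
F = 0.314 lbf = 1.397 N; m₁ = 1.18×10^13 kg; m₂ = 7.04×10^7 t = 7.040×10^10 kg; G = 6.674×10^-11 N·m²/kg².
r = 6.300×10^6 m
6.300×10^6 m × (1 mi / 1609 m) = 3915 mi

3910 mi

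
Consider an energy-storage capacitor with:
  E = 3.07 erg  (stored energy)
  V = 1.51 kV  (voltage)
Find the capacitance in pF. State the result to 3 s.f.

0.269 pF

Rearranging E = ½C·V² for C: C = 2E/V².
E = 3.07 erg = 3.070×10^-7 J; V = 1.51 kV = 1510 V.
C = 2.693×10^-13 F
2.693×10^-13 F × (1 pF / 1.000×10^-12 F) = 0.2693 pF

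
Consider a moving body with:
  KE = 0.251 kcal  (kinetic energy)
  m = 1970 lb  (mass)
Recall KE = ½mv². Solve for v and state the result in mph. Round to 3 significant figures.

3.43 mph

Rearranging KE = ½mv² for v: v = √(2·KE/m).
KE = 0.251 kcal = 1050 J; m = 1970 lb = 893.6 kg.
v = 1.533 m/s
1.533 m/s × (1 mph / 0.4470 m/s) = 3.430 mph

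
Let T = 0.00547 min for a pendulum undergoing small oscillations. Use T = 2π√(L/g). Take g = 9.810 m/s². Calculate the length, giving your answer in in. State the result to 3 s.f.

1.05 in

Rearranging: L = g·(T/2π)².
T = 0.00547 min = 0.3282 s; g = 9.810 m/s².
L = 0.02677 m
0.02677 m × (1 in / 0.02540 m) = 1.054 in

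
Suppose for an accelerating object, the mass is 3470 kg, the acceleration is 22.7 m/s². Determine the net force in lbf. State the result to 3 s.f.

From Newton's second law: F = m·a.
m = 3470 kg; a = 22.7 m/s².
F = 78769 N
78769 N × (1 lbf / 4.448 N) = 17708 lbf

17700 lbf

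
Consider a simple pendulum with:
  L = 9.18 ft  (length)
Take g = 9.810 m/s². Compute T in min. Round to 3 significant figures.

Directly: T = 2π√(L/g).
L = 9.18 ft = 2.798 m; g = 9.810 m/s².
T = 3.356 s
3.356 s × (1 min / 60.00 s) = 0.05593 min

0.0559 min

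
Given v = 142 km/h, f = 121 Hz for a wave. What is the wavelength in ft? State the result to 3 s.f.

1.07 ft

Solving v = f·λ for λ: λ = v/f.
v = 142 km/h = 39.44 m/s; f = 121 Hz.
λ = 0.3260 m
0.3260 m × (1 ft / 0.3048 m) = 1.070 ft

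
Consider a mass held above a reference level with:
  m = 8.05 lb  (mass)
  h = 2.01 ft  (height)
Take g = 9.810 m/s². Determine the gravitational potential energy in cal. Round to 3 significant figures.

5.25 cal

Directly: PE = mgh.
m = 8.05 lb = 3.651 kg; h = 2.01 ft = 0.6126 m; g = 9.810 m/s².
PE = 21.95 J
21.95 J × (1 cal / 4.184 J) = 5.245 cal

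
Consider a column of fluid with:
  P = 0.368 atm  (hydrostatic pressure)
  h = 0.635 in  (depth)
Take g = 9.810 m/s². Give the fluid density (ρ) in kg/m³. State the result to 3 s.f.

2.36×10^5 kg/m³

Solving P = ρ·g·h for ρ: ρ = P/(g·h).
P = 0.368 atm = 37288 Pa; h = 0.635 in = 0.01613 m; g = 9.810 m/s².
ρ = 2.357×10^5 kg/m³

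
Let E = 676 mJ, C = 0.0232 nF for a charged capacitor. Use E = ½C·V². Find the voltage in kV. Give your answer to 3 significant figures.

241 kV

Solving E = ½C·V² for V: V = √(2E/C).
E = 676 mJ = 0.6760 J; C = 0.0232 nF = 2.320×10^-11 F.
V = 2.414×10^5 V  (the unit combination reduces to kg·m²/(A·s³) = V)
2.414×10^5 V × (1 kV / 1000 V) = 241.4 kV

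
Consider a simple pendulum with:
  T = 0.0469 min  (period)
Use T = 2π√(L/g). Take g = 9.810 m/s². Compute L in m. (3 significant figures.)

1.97 m

Solving T = 2π√(L/g) for L: L = g·(T/2π)².
T = 0.0469 min = 2.814 s; g = 9.810 m/s².
L = 1.968 m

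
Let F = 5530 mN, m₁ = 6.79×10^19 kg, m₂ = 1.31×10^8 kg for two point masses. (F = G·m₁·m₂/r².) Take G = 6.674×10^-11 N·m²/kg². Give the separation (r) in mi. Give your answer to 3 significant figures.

From Newton's law of gravitation: r = √(G·m₁m₂/F).
F = 5530 mN = 5.530 N; m₁ = 6.79×10^19 kg; m₂ = 1.31×10^8 kg; G = 6.674×10^-11 N·m²/kg².
r = 3.276×10^8 m
3.276×10^8 m × (1 mi / 1609 m) = 2.036×10^5 mi

2.04×10^5 mi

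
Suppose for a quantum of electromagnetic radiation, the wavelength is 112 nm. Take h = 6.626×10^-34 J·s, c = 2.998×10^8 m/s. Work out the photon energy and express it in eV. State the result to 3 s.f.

E is given directly by: E = hc/λ.
λ = 112 nm = 1.120×10^-7 m; h = 6.626×10^-34 J·s; c = 2.998×10^8 m/s.
E = 1.774×10^-18 J
1.774×10^-18 J × (1 eV / 1.602×10^-19 J) = 11.07 eV

11.1 eV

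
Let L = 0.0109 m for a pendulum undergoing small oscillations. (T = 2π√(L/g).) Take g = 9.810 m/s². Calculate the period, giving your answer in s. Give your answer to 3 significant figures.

T is given directly by: T = 2π√(L/g).
L = 0.0109 m; g = 9.810 m/s².
T = 0.2094 s

0.209 s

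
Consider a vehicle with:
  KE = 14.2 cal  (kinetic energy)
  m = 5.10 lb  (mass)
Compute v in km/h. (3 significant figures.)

25.8 km/h

Rearranging KE = ½mv² for v: v = √(2·KE/m).
KE = 14.2 cal = 59.41 J; m = 5.10 lb = 2.313 kg.
v = 7.167 m/s
7.167 m/s × (1 km/h / 0.2778 m/s) = 25.80 km/h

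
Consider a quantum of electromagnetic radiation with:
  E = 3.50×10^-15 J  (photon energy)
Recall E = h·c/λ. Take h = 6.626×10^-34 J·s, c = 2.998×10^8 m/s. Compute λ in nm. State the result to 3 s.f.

Rearranging: λ = hc/E.
E = 3.50×10^-15 J; h = 6.626×10^-34 J·s; c = 2.998×10^8 m/s.
λ = 5.676×10^-11 m
5.676×10^-11 m × (1 nm / 1.000×10^-9 m) = 0.05676 nm

0.0568 nm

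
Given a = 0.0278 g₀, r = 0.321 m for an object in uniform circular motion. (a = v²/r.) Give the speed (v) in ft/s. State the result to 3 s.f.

0.971 ft/s

Rearranging a = v²/r for v: v = √(a·r).
a = 0.0278 g₀ = 0.2726 m/s²; r = 0.321 m.
v = 0.2958 m/s
0.2958 m/s × (1 ft/s / 0.3048 m/s) = 0.9706 ft/s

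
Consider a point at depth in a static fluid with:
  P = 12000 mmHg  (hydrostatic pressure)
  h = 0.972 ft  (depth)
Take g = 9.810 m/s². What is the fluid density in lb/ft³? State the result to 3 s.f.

34400 lb/ft³

Rearranging P = ρ·g·h for ρ: ρ = P/(g·h).
P = 12000 mmHg = 1.600×10^6 Pa; h = 0.972 ft = 0.2963 m; g = 9.810 m/s².
ρ = 5.505×10^5 kg/m³
5.505×10^5 kg/m³ × (1 lb/ft³ / 16.02 kg/m³) = 34365 lb/ft³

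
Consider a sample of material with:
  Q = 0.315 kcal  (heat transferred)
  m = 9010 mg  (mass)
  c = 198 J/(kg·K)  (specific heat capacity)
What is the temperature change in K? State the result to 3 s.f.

Rearranging: ΔT = Q/(m·c).
Q = 0.315 kcal = 1318 J; m = 9010 mg = 0.009010 kg; c = 198 J/(kg·K).
ΔT = 738.8 K

739 K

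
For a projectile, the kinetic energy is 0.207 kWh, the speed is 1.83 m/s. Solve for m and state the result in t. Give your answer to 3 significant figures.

Rearranging KE = ½mv² for m: m = 2·KE/v².
KE = 0.207 kWh = 7.452×10^5 J; v = 1.83 m/s.
m = 4.450×10^5 kg
4.450×10^5 kg × (1 t / 1000 kg) = 445.0 t

445 t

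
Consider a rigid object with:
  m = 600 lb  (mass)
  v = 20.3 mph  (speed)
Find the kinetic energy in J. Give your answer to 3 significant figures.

11200 J

KE is given directly by: KE = ½mv².
m = 600 lb = 272.2 kg; v = 20.3 mph = 9.075 m/s.
KE = 11207 J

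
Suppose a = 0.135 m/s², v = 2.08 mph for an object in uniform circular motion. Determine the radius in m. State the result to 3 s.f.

6.40 m

Rearranging a = v²/r for r: r = v²/a.
a = 0.135 m/s²; v = 2.08 mph = 0.9298 m/s.
r = 6.405 m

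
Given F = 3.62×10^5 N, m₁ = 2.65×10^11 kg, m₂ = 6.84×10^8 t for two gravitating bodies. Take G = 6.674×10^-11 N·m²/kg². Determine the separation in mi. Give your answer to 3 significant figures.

3.59 mi

From Newton's law of gravitation: r = √(G·m₁m₂/F).
F = 3.62×10^5 N; m₁ = 2.65×10^11 kg; m₂ = 6.84×10^8 t = 6.840×10^11 kg; G = 6.674×10^-11 N·m²/kg².
r = 5781 m
5781 m × (1 mi / 1609 m) = 3.592 mi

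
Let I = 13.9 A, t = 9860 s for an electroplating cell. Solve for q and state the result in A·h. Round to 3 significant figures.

q is given directly by: q = It.
I = 13.9 A; t = 9860 s.
q = 1.371×10^5 C  (the unit combination reduces to A·s = C)
1.371×10^5 C × (1 A·h / 3600 C) = 38.07 A·h

38.1 A·h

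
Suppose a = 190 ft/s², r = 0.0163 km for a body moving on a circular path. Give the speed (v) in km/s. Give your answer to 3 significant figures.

Rearranging: v = √(a·r).
a = 190 ft/s² = 57.91 m/s²; r = 0.0163 km = 16.30 m.
v = 30.72 m/s
30.72 m/s × (1 km/s / 1000 m/s) = 0.03072 km/s

0.0307 km/s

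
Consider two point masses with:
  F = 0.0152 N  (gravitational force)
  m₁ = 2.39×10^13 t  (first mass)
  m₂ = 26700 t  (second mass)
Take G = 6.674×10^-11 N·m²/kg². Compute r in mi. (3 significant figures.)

32900 mi

Rearranging F = G·m₁·m₂/r² for r: r = √(G·m₁m₂/F).
F = 0.0152 N; m₁ = 2.39×10^13 t = 2.390×10^16 kg; m₂ = 26700 t = 2.670×10^7 kg; G = 6.674×10^-11 N·m²/kg².
r = 5.293×10^7 m
5.293×10^7 m × (1 mi / 1609 m) = 32891 mi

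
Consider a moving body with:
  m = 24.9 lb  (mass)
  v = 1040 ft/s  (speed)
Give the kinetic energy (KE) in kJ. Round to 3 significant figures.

Directly: KE = ½mv².
m = 24.9 lb = 11.29 kg; v = 1040 ft/s = 317.0 m/s.
KE = 5.675×10^5 J
5.675×10^5 J × (1 kJ / 1000 J) = 567.5 kJ

567 kJ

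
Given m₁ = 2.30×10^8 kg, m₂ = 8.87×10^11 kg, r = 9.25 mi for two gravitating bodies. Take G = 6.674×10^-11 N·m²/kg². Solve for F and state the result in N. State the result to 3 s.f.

F is given directly by: F = Gm₁m₂/r².
m₁ = 2.30×10^8 kg; m₂ = 8.87×10^11 kg; r = 9.25 mi = 14886 m; G = 6.674×10^-11 N·m²/kg².
F = 61.44 N

61.4 N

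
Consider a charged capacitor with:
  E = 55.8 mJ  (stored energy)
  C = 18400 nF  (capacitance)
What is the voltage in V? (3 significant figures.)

77.9 V

Solving E = ½C·V² for V: V = √(2E/C).
E = 55.8 mJ = 0.05580 J; C = 18400 nF = 1.840×10^-5 F.
V = 77.88 V  (the unit combination reduces to kg·m²/(A·s³) = V)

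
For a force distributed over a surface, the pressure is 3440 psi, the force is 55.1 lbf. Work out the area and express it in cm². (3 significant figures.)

Rearranging P = F/A for A: A = F/P.
P = 3440 psi = 2.372×10^7 Pa; F = 55.1 lbf = 245.1 N.
A = 1.033×10^-5 m²
1.033×10^-5 m² × (1 cm² / 1.000×10^-4 m²) = 0.1033 cm²

0.103 cm²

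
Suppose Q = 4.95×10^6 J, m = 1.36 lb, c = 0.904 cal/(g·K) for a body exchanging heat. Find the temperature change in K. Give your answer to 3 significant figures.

Rearranging: ΔT = Q/(m·c).
Q = 4.95×10^6 J; m = 1.36 lb = 0.6169 kg; c = 0.904 cal/(g·K) = 3782 J/(kg·K).
ΔT = 2121 K

2120 K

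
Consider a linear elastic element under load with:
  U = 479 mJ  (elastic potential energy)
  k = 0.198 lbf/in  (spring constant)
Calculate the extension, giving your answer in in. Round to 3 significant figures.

6.54 in

Rearranging U = ½k·x² for x: x = √(2U/k).
U = 479 mJ = 0.4790 J; k = 0.198 lbf/in = 34.68 N/m.
x = 0.1662 m
0.1662 m × (1 in / 0.02540 m) = 6.544 in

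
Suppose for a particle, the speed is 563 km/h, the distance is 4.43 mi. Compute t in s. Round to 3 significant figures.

45.6 s

Rearranging: t = d/v.
v = 563 km/h = 156.4 m/s; d = 4.43 mi = 7129 m.
t = 45.59 s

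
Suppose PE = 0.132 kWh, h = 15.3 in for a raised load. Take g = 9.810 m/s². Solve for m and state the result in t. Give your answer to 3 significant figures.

Rearranging PE = m·g·h for m: m = PE/(g·h).
PE = 0.132 kWh = 4.752×10^5 J; h = 15.3 in = 0.3886 m; g = 9.810 m/s².
m = 1.246×10^5 kg
1.246×10^5 kg × (1 t / 1000 kg) = 124.6 t

125 t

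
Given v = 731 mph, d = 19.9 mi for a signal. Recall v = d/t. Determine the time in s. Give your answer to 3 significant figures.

98.0 s

Solving v = d/t for t: t = d/v.
v = 731 mph = 326.8 m/s; d = 19.9 mi = 32026 m.
t = 98.00 s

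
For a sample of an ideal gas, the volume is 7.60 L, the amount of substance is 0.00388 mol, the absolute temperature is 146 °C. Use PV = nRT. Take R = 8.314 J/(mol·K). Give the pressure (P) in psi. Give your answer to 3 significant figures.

From the ideal-gas law: P = nRT/V.
V = 7.60 L = 0.007600 m³; n = 0.00388 mol; T = 146 °C = 419.1 K; R = 8.314 J/(mol·K).
P = 1779 Pa
1779 Pa × (1 psi / 6895 Pa) = 0.2580 psi

0.258 psi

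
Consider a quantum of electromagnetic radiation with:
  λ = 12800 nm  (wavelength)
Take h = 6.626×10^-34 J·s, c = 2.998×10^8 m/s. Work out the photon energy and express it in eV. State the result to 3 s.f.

0.0969 eV

Directly: E = hc/λ.
λ = 12800 nm = 1.280×10^-5 m; h = 6.626×10^-34 J·s; c = 2.998×10^8 m/s.
E = 1.552×10^-20 J  (the unit combination reduces to kg·m²/s² = J)
1.552×10^-20 J × (1 eV / 1.602×10^-19 J) = 0.09686 eV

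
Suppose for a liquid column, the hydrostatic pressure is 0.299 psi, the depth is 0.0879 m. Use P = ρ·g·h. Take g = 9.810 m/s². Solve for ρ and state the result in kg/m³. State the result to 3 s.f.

Rearranging P = ρ·g·h for ρ: ρ = P/(g·h).
P = 0.299 psi = 2062 Pa; h = 0.0879 m; g = 9.810 m/s².
ρ = 2391 kg/m³

2390 kg/m³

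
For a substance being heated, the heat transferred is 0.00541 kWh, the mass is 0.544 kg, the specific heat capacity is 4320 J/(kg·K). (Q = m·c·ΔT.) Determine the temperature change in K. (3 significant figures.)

Rearranging: ΔT = Q/(m·c).
Q = 0.00541 kWh = 19476 J; m = 0.544 kg; c = 4320 J/(kg·K).
ΔT = 8.287 K

8.29 K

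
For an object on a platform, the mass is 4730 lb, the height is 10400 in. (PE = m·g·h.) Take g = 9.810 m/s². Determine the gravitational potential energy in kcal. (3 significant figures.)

PE is given directly by: PE = mgh.
m = 4730 lb = 2145 kg; h = 10400 in = 264.2 m; g = 9.810 m/s².
PE = 5.560×10^6 J
5.560×10^6 J × (1 kcal / 4184 J) = 1329 kcal

1330 kcal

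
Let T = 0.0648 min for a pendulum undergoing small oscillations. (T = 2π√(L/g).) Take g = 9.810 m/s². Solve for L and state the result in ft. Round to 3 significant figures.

Rearranging: L = g·(T/2π)².
T = 0.0648 min = 3.888 s; g = 9.810 m/s².
L = 3.756 m
3.756 m × (1 ft / 0.3048 m) = 12.32 ft

12.3 ft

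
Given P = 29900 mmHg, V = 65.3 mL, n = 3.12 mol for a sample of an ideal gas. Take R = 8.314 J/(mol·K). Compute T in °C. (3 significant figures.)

-263 °C

From the ideal-gas law: T = PV/(nR).
P = 29900 mmHg = 3.986×10^6 Pa; V = 65.3 mL = 6.530×10^-5 m³; n = 3.12 mol; R = 8.314 J/(mol·K).
T = 10.04 K
10.04 K − 273.15 = -263.1 °C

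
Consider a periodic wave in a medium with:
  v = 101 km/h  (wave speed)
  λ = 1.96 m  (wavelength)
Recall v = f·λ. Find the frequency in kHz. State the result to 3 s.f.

Rearranging: f = v/λ.
v = 101 km/h = 28.06 m/s; λ = 1.96 m.
f = 14.31 Hz
14.31 Hz × (1 kHz / 1000 Hz) = 0.01431 kHz

0.0143 kHz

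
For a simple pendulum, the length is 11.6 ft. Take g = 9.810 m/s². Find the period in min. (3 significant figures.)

Directly: T = 2π√(L/g).
L = 11.6 ft = 3.536 m; g = 9.810 m/s².
T = 3.772 s
3.772 s × (1 min / 60.00 s) = 0.06287 min

0.0629 min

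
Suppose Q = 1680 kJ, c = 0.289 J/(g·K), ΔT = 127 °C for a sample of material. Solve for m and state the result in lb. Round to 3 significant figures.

Solving Q = m·c·ΔT for m: m = Q/(c·ΔT).
Q = 1680 kJ = 1.680×10^6 J; c = 0.289 J/(g·K) = 289.0 J/(kg·K); ΔT = 127 °C = 127.0 K.
m = 45.77 kg
45.77 kg × (1 lb / 0.4536 kg) = 100.9 lb

101 lb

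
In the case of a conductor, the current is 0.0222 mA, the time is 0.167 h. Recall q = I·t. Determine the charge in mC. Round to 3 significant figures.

13.3 mC

q is given directly by: q = It.
I = 0.0222 mA = 2.220×10^-5 A; t = 0.167 h = 601.2 s.
q = 0.01335 C  (the unit combination reduces to A·s = C)
0.01335 C × (1 mC / 0.001000 C) = 13.35 mC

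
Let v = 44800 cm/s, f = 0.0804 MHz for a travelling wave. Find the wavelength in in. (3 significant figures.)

Rearranging v = f·λ for λ: λ = v/f.
v = 44800 cm/s = 448.0 m/s; f = 0.0804 MHz = 80400 Hz.
λ = 0.005572 m
0.005572 m × (1 in / 0.02540 m) = 0.2194 in

0.219 in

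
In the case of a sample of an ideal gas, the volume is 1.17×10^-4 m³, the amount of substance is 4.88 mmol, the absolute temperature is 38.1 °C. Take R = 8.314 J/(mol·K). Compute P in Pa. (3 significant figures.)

Directly: P = nRT/V.
V = 1.17×10^-4 m³; n = 4.88 mmol = 0.004880 mol; T = 38.1 °C = 311.2 K; R = 8.314 J/(mol·K).
P = 1.079×10^5 Pa  (the unit combination reduces to kg/(m·s²) = Pa)

1.08×10^5 Pa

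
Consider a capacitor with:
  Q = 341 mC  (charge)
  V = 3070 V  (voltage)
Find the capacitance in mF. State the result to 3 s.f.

0.111 mF

Directly: C = Q/V.
Q = 341 mC = 0.3410 C; V = 3070 V.
C = 1.111×10^-4 F
1.111×10^-4 F × (1 mF / 0.001000 F) = 0.1111 mF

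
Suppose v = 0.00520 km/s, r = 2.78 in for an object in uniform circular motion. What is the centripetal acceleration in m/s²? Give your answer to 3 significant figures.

Directly: a = v²/r.
v = 0.00520 km/s = 5.200 m/s; r = 2.78 in = 0.07061 m.
a = 382.9 m/s²

383 m/s²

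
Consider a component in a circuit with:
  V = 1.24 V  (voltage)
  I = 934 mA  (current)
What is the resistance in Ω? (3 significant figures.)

Rearranging: R = V/I.
V = 1.24 V; I = 934 mA = 0.9340 A.
R = 1.328 Ω

1.33 Ω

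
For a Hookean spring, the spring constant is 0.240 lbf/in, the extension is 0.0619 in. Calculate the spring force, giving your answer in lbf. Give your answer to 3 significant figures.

Directly: F = kx.
k = 0.240 lbf/in = 42.03 N/m; x = 0.0619 in = 0.001572 m.
F = 0.06608 N
0.06608 N × (1 lbf / 4.448 N) = 0.01486 lbf

0.0149 lbf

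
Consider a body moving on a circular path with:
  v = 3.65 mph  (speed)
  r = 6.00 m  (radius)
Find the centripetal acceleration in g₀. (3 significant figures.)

0.0452 g₀

a is given directly by: a = v²/r.
v = 3.65 mph = 1.632 m/s; r = 6.00 m.
a = 0.4437 m/s²
0.4437 m/s² × (1 g₀ / 9.807 m/s²) = 0.04525 g₀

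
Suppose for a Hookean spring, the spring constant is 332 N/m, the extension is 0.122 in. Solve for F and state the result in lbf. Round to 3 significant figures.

F is given directly by: F = kx.
k = 332 N/m; x = 0.122 in = 0.003099 m.
F = 1.029 N
1.029 N × (1 lbf / 4.448 N) = 0.2313 lbf

0.231 lbf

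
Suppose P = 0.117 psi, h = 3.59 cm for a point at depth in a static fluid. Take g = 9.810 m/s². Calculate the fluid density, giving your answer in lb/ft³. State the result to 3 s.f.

Rearranging P = ρ·g·h for ρ: ρ = P/(g·h).
P = 0.117 psi = 806.7 Pa; h = 3.59 cm = 0.03590 m; g = 9.810 m/s².
ρ = 2291 kg/m³
2291 kg/m³ × (1 lb/ft³ / 16.02 kg/m³) = 143.0 lb/ft³

143 lb/ft³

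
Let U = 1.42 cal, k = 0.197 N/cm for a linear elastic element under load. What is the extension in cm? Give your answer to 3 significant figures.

Rearranging: x = √(2U/k).
U = 1.42 cal = 5.941 J; k = 0.197 N/cm = 19.70 N/m.
x = 0.7766 m
0.7766 m × (1 cm / 0.01000 m) = 77.66 cm

77.7 cm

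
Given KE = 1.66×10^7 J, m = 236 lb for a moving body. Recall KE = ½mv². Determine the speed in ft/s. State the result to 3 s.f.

Solving KE = ½mv² for v: v = √(2·KE/m).
KE = 1.66×10^7 J; m = 236 lb = 107.0 kg.
v = 556.9 m/s
556.9 m/s × (1 ft/s / 0.3048 m/s) = 1827 ft/s

1830 ft/s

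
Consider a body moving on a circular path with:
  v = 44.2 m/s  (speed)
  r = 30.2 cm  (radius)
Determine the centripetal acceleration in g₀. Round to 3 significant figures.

Directly: a = v²/r.
v = 44.2 m/s; r = 30.2 cm = 0.3020 m.
a = 6469 m/s²
6469 m/s² × (1 g₀ / 9.807 m/s²) = 659.7 g₀

660 g₀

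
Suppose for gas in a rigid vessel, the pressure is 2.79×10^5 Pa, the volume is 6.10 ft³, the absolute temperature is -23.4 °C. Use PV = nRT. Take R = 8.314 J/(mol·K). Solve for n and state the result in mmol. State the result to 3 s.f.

23200 mmol

Solving PV = nRT for n: n = PV/(RT).
P = 2.79×10^5 Pa; V = 6.10 ft³ = 0.1727 m³; T = -23.4 °C = 249.7 K; R = 8.314 J/(mol·K).
n = 23.21 mol
23.21 mol × (1 mmol / 0.001000 mol) = 23209 mmol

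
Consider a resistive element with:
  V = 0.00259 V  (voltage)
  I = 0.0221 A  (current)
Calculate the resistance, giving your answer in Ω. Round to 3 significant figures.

0.117 Ω

From Ohm's law: R = V/I.
V = 0.00259 V; I = 0.0221 A.
R = 0.1172 Ω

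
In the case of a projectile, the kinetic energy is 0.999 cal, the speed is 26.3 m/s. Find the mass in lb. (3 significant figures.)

0.0266 lb

Rearranging: m = 2·KE/v².
KE = 0.999 cal = 4.180 J; v = 26.3 m/s.
m = 0.01209 kg
0.01209 kg × (1 lb / 0.4536 kg) = 0.02664 lb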